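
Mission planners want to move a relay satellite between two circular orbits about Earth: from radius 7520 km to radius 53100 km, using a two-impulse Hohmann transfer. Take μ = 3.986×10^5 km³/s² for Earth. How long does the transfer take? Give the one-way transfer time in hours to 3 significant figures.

t = 7.29 hours

Transfer-ellipse semi-major axis a_t = (r₁ + r₂)/2 = (7520 + 53100)/2 = 30310 km.
Half the transfer-orbit period gives t = π√(a_t³/μ) = 26260 s.
Converting: 26260 s ÷ 3600 s/hour = 7.29 hours.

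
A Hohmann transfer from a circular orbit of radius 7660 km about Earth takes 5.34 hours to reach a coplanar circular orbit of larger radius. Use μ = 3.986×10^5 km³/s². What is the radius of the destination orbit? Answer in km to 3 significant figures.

Transfer time t = 5.34 hours = 19224 s, and t = π√(a_t³/μ).
So a_t = (μ t²/π²)^(1/3) = (3.986×10^5 × (19224)² / π²)^(1/3) = 24621 km.
Since a_t = (r₁ + r₂)/2, r₂ = 2a_t − r₁ = 2×24621 − 7660 = 41582 km.

r₂ = 41600 km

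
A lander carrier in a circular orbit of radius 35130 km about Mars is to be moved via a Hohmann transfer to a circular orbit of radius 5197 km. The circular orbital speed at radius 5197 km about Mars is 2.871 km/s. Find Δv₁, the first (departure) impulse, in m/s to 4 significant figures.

Δv₁ = 543.6 m/s

From the circular-orbit relation v² = μ/r at r = 5197 km: μ = v²r = (2.871)² × 5197 = 42837.0 km³/s².
Semi-major axis of the transfer orbit: a_t = (35130 + 5197)/2 = 20163.5 km.
On the circular orbit at r = 35130 km, v_c = √(μ/r) = 1.10426 km/s.
Transfer-orbit speed at the same r (vis-viva, a = a_t): v_t = √[μ(2/r − 1/a_t)] = 0.560614 km/s.
Δv₁ = |v_t − v_c| = |0.560614 − 1.10426| = 0.5436 km/s.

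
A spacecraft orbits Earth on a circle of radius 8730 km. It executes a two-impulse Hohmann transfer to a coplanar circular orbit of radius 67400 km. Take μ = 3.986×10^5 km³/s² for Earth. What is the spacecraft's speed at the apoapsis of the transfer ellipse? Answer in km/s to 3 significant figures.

Semi-major axis of the transfer orbit: a_t = (8730 + 67400)/2 = 38065 km.
At apoapsis, r = 67400 km.
Applying v² = μ(2/r − 1/a_t): v = 1.165 km/s.

v = 1.16 km/s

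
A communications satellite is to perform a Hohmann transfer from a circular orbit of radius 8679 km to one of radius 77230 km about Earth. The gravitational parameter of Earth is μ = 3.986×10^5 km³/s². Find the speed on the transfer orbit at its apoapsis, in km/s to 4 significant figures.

v = 1.021 km/s

Transfer-ellipse semi-major axis a_t = (r₁ + r₂)/2 = (8679 + 77230)/2 = 42954.5 km.
At apoapsis, r = 77230 km.
Vis-viva: v = √[μ(2/r − 1/a_t)] = √[3.986×10^5 × (2/77230 − 1/42954.5)] = 1.021 km/s.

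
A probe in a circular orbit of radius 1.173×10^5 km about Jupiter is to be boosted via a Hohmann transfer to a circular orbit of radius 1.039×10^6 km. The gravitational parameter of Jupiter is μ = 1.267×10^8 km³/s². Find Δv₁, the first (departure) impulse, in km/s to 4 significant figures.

Transfer-ellipse semi-major axis a_t = (r₁ + r₂)/2 = (1.173×10^5 + 1.039×10^6)/2 = 5.7815×10^5 km.
Circular speed at r = 1.173×10^5 km: v_c = √(μ/r) = 32.87 km/s.
Vis-viva on the transfer ellipse at r = 1.173×10^5 km gives v_t = √[μ(2/r − 1/a_t)] = 44.06 km/s.
Δv₁ = |v_t − v_c| = |44.06 − 32.87| = 11.19 km/s.

Δv₁ = 11.19 km/s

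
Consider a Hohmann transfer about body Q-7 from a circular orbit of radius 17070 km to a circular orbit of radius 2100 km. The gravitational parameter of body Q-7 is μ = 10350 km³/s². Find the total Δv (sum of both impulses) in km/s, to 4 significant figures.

Δv = 1.157 km/s

Semi-major axis of the transfer orbit: a_t = (17070 + 2100)/2 = 9585 km.
Circular speed at r₁: v₁ = √(μ/r₁) = √(10350/17070) = 0.7787 km/s.
Transfer-orbit speed at r₁ (v² = μ(2/r − 1/a)): v_a = √[μ(2/r₁ − 1/a_t)] = 0.3645 km/s.
First burn Δv₁ = |v_a − v₁| = 0.4142 km/s.
At r₂, v₂ = √(μ/r₂) = 2.22004 km/s.
Transfer-orbit speed at r₂: v_p = √[μ(2/r₂ − 1/a_t)] = 2.96266 km/s.
Second burn Δv₂ = |v₂ − v_p| = 0.7426 km/s.
Δv = Δv₁ + Δv₂ = 0.4142 + 0.7426 = 1.157 km/s.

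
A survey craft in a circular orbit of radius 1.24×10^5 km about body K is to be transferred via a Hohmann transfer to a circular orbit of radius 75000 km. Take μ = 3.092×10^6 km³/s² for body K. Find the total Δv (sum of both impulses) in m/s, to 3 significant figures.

The Hohmann ellipse has a_t = (r₁ + r₂)/2 = 99500 km.
At r₁ the circular-orbit speed is v₁ = √(μ/r₁) = 4.993544 km/s.
Transfer-orbit speed at r₁ (vis-viva): v_a = √[μ(2/r₁ − 1/a_t)] = 4.335388 km/s.
First burn Δv₁ = |v_a − v₁| = 0.6582 km/s.
Circular speed at r₂: v₂ = √(μ/r₂) = 6.421 km/s.
Transfer-orbit speed at r₂: v_p = √[μ(2/r₂ − 1/a_t)] = 7.168 km/s.
Second burn Δv₂ = |v₂ − v_p| = 0.7470 km/s.
Total Δv = Δv₁ + Δv₂ = 1.405 km/s.

Δv = 1410 m/s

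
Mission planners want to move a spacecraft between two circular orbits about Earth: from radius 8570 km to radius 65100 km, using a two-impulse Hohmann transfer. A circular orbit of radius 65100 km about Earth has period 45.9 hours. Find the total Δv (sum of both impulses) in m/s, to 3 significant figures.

Δv = 3530 m/s

From Kepler's third law T² = 4π²r³/μ at r = 65100 km, T = 45.9 hours = 45.9 × 3600 s = 1.6524×10^5 s: μ = 4π²r³/T² = 3.98908×10^5 km³/s².
Semi-major axis of the transfer orbit: a_t = (8570 + 65100)/2 = 36835 km.
At r₁ the circular-orbit speed is v₁ = √(μ/r₁) = 6.82253 km/s.
Transfer-orbit speed at r₁ (vis-viva equation): v_p = √[μ(2/r₁ − 1/a_t)] = 9.06997 km/s.
First burn Δv₁ = |v_p − v₁| = 2.2474 km/s.
At r₂, v₂ = √(μ/r₂) = 2.4754 km/s.
Transfer-orbit speed at r₂: v_a = √[μ(2/r₂ − 1/a_t)] = 1.1940 km/s.
Second burn Δv₂ = |v₂ − v_a| = 1.2814 km/s.
Δv = Δv₁ + Δv₂ = 2.2474 + 1.2814 = 3.529 km/s.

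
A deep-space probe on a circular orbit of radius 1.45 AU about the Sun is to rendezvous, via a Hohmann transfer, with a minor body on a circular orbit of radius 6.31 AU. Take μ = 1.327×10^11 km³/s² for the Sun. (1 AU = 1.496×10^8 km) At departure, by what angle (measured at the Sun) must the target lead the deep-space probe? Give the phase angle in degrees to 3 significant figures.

In km: r₁ = 1.45 × 1.496×10^8 = 2.1692×10^8 km; r₂ = 6.31 × 1.496×10^8 = 9.43976×10^8 km.
Semi-major axis of the transfer orbit: a_t = (2.1692×10^8 + 9.43976×10^8)/2 = 5.80448×10^8 km.
The half-period of the transfer ellipse is t = π√(a_t³/μ) = 1.20603×10^8 s.
Target angular speed ω₂ = √(μ/r₂³) = 1.25601×10^-8 rad/s.
Angle swept by the target during transfer: ω₂·t = 1.5148 rad = 86.79°.
The deep-space probe traverses 180° on the transfer ellipse, so the target must lead by 180° − 86.79° = 93.2°.

φ = 93.2°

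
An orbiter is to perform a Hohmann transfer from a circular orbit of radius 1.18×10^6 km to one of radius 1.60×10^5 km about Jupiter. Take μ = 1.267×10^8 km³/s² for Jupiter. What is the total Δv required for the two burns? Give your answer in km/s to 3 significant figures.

Δv = 14.5 km/s

The Hohmann ellipse has a_t = (r₁ + r₂)/2 = 6.700×10^5 km.
Circular speed at r₁: v₁ = √(μ/r₁) = √(1.267×10^8/1.180×10^6) = 10.362 km/s.
On the transfer ellipse at r₁, vis-viva gives v_a = √[μ(2/r₁ − 1/a_t)] = 5.0637 km/s.
First burn Δv₁ = |v_a − v₁| = 5.298 km/s.
At r₂, v₂ = √(μ/r₂) = 28.140 km/s.
Transfer-orbit speed at r₂: v_p = √[μ(2/r₂ − 1/a_t)] = 37.345 km/s.
Second burn Δv₂ = |v₂ − v_p| = 9.205 km/s.
Δv = Δv₁ + Δv₂ = 5.298 + 9.205 = 14.50 km/s.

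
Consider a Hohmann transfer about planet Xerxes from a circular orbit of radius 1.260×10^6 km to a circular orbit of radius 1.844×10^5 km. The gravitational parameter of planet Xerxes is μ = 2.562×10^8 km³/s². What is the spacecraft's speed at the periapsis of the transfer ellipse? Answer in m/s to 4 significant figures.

v = 49230 m/s

Transfer-ellipse semi-major axis a_t = (r₁ + r₂)/2 = (1.260×10^6 + 1.844×10^5)/2 = 7.222×10^5 km.
The periapsis of the transfer ellipse is at r = 1.844×10^5 km.
Vis-viva: v = √[μ(2/r − 1/a_t)] = √[2.562×10^8 × (2/1.844×10^5 − 1/7.222×10^5)] = 49.23 km/s.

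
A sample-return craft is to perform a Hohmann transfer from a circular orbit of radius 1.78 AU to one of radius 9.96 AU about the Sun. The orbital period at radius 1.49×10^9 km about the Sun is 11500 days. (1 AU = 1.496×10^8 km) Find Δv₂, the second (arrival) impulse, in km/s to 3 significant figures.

From Kepler's third law T² = 4π²r³/μ at r = 1.49×10^9 km, T = 11500 days = 11500 × 86400 s = 9.936×10^8 s: μ = 4π²r³/T² = 1.32280×10^11 km³/s².
In km: r₁ = 1.78 × 1.496×10^8 = 2.66288×10^8 km; r₂ = 9.96 × 1.496×10^8 = 1.490016×10^9 km.
The Hohmann ellipse has a_t = (r₁ + r₂)/2 = 8.78152×10^8 km.
On the circular orbit at r = 1.490016×10^9 km, v_c = √(μ/r) = 9.4222 km/s.
Vis-viva on the transfer ellipse at r = 1.490016×10^9 km gives v_t = √[μ(2/r − 1/a_t)] = 5.1885 km/s.
Δv₂ = |v_t − v_c| = |5.1885 − 9.4222| = 4.234 km/s.

Δv₂ = 4.23 km/s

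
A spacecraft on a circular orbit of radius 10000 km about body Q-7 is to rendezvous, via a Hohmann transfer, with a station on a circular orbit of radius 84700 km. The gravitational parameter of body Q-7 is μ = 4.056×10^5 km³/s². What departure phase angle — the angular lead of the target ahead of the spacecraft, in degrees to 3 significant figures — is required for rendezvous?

φ = 105°

Semi-major axis of the transfer orbit: a_t = (10000 + 84700)/2 = 47350 km.
The half-period of the transfer ellipse is t = π√(a_t³/μ) = 50825 s.
Target angular speed ω₂ = √(μ/r₂³) = 2.5836×10^-5 rad/s.
Angle swept by the target during transfer: ω₂·t = 1.3131 rad = 75.24°.
The spacecraft traverses 180° on the transfer ellipse, so the target must lead by 180° − 75.24° = 105°.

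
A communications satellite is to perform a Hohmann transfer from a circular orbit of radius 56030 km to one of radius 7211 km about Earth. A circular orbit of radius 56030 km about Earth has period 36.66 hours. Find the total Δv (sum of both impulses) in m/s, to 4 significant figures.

From Kepler's third law T² = 4π²r³/μ at r = 56030 km, T = 36.66 hours = 36.66 × 3600 s = 1.31976×10^5 s: μ = 4π²r³/T² = 3.98687×10^5 km³/s².
The Hohmann ellipse has a_t = (r₁ + r₂)/2 = 31620.5 km.
Circular speed at r₁: v₁ = √(μ/r₁) = √(3.98687×10^5/56030) = 2.668 km/s.
Transfer-orbit speed at r₁ (vis-viva equation): v_a = √[μ(2/r₁ − 1/a_t)] = 1.274 km/s.
First burn Δv₁ = |v_a − v₁| = 1.394 km/s.
At r₂, v₂ = √(μ/r₂) = 7.436 km/s.
Transfer-orbit speed at r₂: v_p = √[μ(2/r₂ − 1/a_t)] = 9.898 km/s.
Second burn Δv₂ = |v₂ − v_p| = 2.462 km/s.
Δv = Δv₁ + Δv₂ = 1.394 + 2.462 = 3.856 km/s.

Δv = 3856 m/s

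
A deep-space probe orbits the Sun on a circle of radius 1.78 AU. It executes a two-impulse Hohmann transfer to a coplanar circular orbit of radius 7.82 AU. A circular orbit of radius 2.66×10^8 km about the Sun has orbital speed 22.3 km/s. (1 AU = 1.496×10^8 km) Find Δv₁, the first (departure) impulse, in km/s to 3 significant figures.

Δv₁ = 6.16 km/s

From the circular-orbit relation v² = μ/r at r = 2.66×10^8 km: μ = v²r = (22.3)² × 2.66×10^8 = 1.32279×10^11 km³/s².
In km: r₁ = 1.78 × 1.496×10^8 = 2.66288×10^8 km; r₂ = 7.82 × 1.496×10^8 = 1.169872×10^9 km.
Semi-major axis of the transfer orbit: a_t = (2.66288×10^8 + 1.169872×10^9)/2 = 7.1808×10^8 km.
On the circular orbit at r = 2.66288×10^8 km, v_c = √(μ/r) = 22.29 km/s.
Vis-viva on the transfer ellipse at r = 2.66288×10^8 km gives v_t = √[μ(2/r − 1/a_t)] = 28.45 km/s.
Δv₁ = |v_t − v_c| = |28.45 − 22.29| = 6.160 km/s.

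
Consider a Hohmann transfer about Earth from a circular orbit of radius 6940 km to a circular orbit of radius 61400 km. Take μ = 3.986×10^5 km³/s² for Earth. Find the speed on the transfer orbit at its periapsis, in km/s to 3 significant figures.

v = 10.2 km/s

Transfer-ellipse semi-major axis a_t = (r₁ + r₂)/2 = (6940 + 61400)/2 = 34170 km.
The periapsis of the transfer ellipse is at r = 6940 km.
Vis-viva: v = √[μ(2/r − 1/a_t)] = √[3.986×10^5 × (2/6940 − 1/34170)] = 10.16 km/s.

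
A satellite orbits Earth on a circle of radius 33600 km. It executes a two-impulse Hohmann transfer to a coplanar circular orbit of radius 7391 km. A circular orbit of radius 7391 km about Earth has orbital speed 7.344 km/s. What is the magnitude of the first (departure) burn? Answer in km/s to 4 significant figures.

From the circular-orbit relation v² = μ/r at r = 7391 km: μ = v²r = (7.344)² × 7391 = 3.98629×10^5 km³/s².
The Hohmann ellipse has a_t = (r₁ + r₂)/2 = 20495.5 km.
Circular speed at r = 33600 km: v_c = √(μ/r) = 3.444 km/s.
Vis-viva on the transfer ellipse at r = 33600 km gives v_t = √[μ(2/r − 1/a_t)] = 2.068 km/s.
Δv₁ = |v_t − v_c| = |2.068 − 3.444| = 1.376 km/s.

Δv₁ = 1.376 km/s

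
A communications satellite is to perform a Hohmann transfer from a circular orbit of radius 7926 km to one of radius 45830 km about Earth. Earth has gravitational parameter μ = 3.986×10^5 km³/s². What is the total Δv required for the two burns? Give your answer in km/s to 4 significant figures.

Transfer-ellipse semi-major axis a_t = (r₁ + r₂)/2 = (7926 + 45830)/2 = 26878 km.
At r₁ the circular-orbit speed is v₁ = √(μ/r₁) = 7.0916 km/s.
Transfer-orbit speed at r₁ (v² = μ(2/r − 1/a)): v_p = √[μ(2/r₁ − 1/a_t)] = 9.2602 km/s.
First burn Δv₁ = |v_p − v₁| = 2.1686 km/s.
Circular speed at r₂: v₂ = √(μ/r₂) = 2.9491 km/s.
Transfer-orbit speed at r₂: v_a = √[μ(2/r₂ − 1/a_t)] = 1.6015 km/s.
Second burn Δv₂ = |v₂ − v_a| = 1.3476 km/s.
Total Δv = Δv₁ + Δv₂ = 3.516 km/s.

Δv = 3.516 km/s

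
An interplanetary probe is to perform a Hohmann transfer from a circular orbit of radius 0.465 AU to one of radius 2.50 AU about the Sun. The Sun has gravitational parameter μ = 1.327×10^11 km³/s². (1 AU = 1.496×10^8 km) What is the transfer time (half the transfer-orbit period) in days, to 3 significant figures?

t = 330 days

In km: r₁ = 0.465 × 1.496×10^8 = 6.9564×10^7 km; r₂ = 2.50 × 1.496×10^8 = 3.740×10^8 km.
Semi-major axis of the transfer orbit: a_t = (6.9564×10^7 + 3.740×10^8)/2 = 2.21782×10^8 km.
Transfer time t = π√(a_t³/μ) = π√((2.21782×10^8)³ / 1.327×10^11) = 2.848×10^7 s.
Converting: 2.848×10^7 s ÷ 86400 s/day = 330 days.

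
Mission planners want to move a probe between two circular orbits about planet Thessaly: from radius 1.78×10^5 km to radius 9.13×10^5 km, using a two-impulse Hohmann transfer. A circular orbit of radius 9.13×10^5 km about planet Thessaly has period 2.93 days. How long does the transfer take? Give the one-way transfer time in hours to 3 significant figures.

t = 16.2 hours

From Kepler's third law T² = 4π²r³/μ at r = 9.13×10^5 km, T = 2.93 days = 2.93 × 86400 s = 2.53152×10^5 s: μ = 4π²r³/T² = 4.68823×10^8 km³/s².
Semi-major axis of the transfer orbit: a_t = (1.780×10^5 + 9.130×10^5)/2 = 5.455×10^5 km.
Transfer time t = π√(a_t³/μ) = π√((5.455×10^5)³ / 4.68823×10^8) = 58460 s.
Converting: 58460 s ÷ 3600 s/hour = 16.2 hours.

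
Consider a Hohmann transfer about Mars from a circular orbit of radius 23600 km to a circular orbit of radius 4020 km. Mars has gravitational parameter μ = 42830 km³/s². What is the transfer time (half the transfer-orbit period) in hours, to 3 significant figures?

t = 6.84 hours

Transfer-ellipse semi-major axis a_t = (r₁ + r₂)/2 = (23600 + 4020)/2 = 13810 km.
Half the transfer-orbit period gives t = π√(a_t³/μ) = 24640 s.
Converting: 24640 s ÷ 3600 s/hour = 6.84 hours.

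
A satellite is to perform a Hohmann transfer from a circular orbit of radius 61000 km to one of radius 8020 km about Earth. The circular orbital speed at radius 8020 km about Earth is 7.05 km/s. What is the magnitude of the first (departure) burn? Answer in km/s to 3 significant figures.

From the circular-orbit relation v² = μ/r at r = 8020 km: μ = v²r = (7.05)² × 8020 = 3.98614×10^5 km³/s².
Semi-major axis of the transfer orbit: a_t = (61000 + 8020)/2 = 34510 km.
Circular speed at r = 61000 km: v_c = √(μ/r) = 2.556 km/s.
Vis-viva on the transfer ellipse at r = 61000 km gives v_t = √[μ(2/r − 1/a_t)] = 1.232 km/s.
Δv₁ = |v_t − v_c| = |1.232 − 2.556| = 1.324 km/s.

Δv₁ = 1.32 km/s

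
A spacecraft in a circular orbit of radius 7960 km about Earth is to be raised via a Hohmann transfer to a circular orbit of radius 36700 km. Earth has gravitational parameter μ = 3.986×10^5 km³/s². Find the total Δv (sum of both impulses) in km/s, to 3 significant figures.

Semi-major axis of the transfer orbit: a_t = (7960 + 36700)/2 = 22330 km.
Circular speed at r₁: v₁ = √(μ/r₁) = √(3.986×10^5/7960) = 7.076 km/s.
On the transfer ellipse at r₁, vis-viva equation gives v_p = √[μ(2/r₁ − 1/a_t)] = 9.072 km/s.
First burn Δv₁ = |v_p − v₁| = 1.996 km/s.
Circular speed at r₂: v₂ = √(μ/r₂) = 3.296 km/s.
Transfer-orbit speed at r₂: v_a = √[μ(2/r₂ − 1/a_t)] = 1.968 km/s.
Second burn Δv₂ = |v₂ − v_a| = 1.328 km/s.
Total Δv = Δv₁ + Δv₂ = 3.324 km/s.

Δv = 3.32 km/s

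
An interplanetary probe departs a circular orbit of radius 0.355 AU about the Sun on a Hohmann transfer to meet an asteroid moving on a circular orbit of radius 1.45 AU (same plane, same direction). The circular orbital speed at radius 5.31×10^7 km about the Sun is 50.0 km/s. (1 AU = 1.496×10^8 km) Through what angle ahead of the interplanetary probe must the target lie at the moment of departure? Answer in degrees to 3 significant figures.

φ = 91.6°

From the circular-orbit relation v² = μ/r at r = 5.31×10^7 km: μ = v²r = (50.0)² × 5.31×10^7 = 1.32750×10^11 km³/s².
In km: r₁ = 0.355 × 1.496×10^8 = 5.3108×10^7 km; r₂ = 1.45 × 1.496×10^8 = 2.1692×10^8 km.
Semi-major axis of the transfer orbit: a_t = (5.3108×10^7 + 2.1692×10^8)/2 = 1.35014×10^8 km.
The half-period of the transfer ellipse is t = π√(a_t³/μ) = 1.35270×10^7 s.
The target's mean motion on its circular orbit is ω₂ = √(μ/r₂³) = 1.14043×10^-7 rad/s.
Angle swept by the target during transfer: ω₂·t = 1.5427 rad = 88.39°.
The interplanetary probe traverses 180° on the transfer ellipse, so the target must lead by 180° − 88.39° = 91.6°.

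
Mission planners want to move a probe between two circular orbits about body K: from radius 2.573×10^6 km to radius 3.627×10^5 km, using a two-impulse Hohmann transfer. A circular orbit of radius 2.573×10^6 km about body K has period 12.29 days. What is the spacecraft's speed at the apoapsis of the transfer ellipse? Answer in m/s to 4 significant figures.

From Kepler's third law T² = 4π²r³/μ at r = 2.573×10^6 km, T = 12.29 days = 12.29 × 86400 s = 1.061856×10^6 s: μ = 4π²r³/T² = 5.96414×10^8 km³/s².
Semi-major axis of the transfer orbit: a_t = (2.573×10^6 + 3.627×10^5)/2 = 1.46785×10^6 km.
The apoapsis of the transfer ellipse is at r = 2.573×10^6 km.
From the vis-viva equation, v = √[μ(2/r − 1/a_t)] = 7.568 km/s.

v = 7568 m/s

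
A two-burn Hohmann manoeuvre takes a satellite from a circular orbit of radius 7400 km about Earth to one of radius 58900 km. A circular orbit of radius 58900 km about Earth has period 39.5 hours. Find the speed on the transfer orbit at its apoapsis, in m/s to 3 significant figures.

v = 1230 m/s

From Kepler's third law T² = 4π²r³/μ at r = 58900 km, T = 39.5 hours = 39.5 × 3600 s = 1.422×10^5 s: μ = 4π²r³/T² = 3.98939×10^5 km³/s².
Semi-major axis of the transfer orbit: a_t = (7400 + 58900)/2 = 33150 km.
At apoapsis, r = 58900 km.
Applying v² = μ(2/r − 1/a_t): v = 1.230 km/s.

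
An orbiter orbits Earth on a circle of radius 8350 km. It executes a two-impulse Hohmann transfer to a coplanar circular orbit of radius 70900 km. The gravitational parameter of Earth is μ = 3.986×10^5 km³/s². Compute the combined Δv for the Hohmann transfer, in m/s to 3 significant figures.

The Hohmann ellipse has a_t = (r₁ + r₂)/2 = 39625 km.
Circular speed at r₁: v₁ = √(μ/r₁) = √(3.986×10^5/8350) = 6.9092 km/s.
On the transfer ellipse at r₁, v² = μ(2/r − 1/a) gives v_p = √[μ(2/r₁ − 1/a_t)] = 9.2420 km/s.
First burn Δv₁ = |v_p − v₁| = 2.3328 km/s.
Circular speed at r₂: v₂ = √(μ/r₂) = 2.37108 km/s.
Transfer-orbit speed at r₂: v_a = √[μ(2/r₂ − 1/a_t)] = 1.08844 km/s.
Second burn Δv₂ = |v₂ − v_a| = 1.2826 km/s.
Total Δv = Δv₁ + Δv₂ = 3.615 km/s.

Δv = 3620 m/s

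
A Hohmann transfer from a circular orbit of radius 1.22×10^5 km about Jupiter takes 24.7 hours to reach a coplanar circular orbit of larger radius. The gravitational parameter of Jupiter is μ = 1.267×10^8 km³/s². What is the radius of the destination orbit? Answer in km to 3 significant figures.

r₂ = 8.11×10^5 km

Transfer time t = 24.7 hours = 88920 s, and t = π√(a_t³/μ).
So a_t = (μ t²/π²)^(1/3) = (1.267×10^8 × (88920)² / π²)^(1/3) = 4.6647×10^5 km.
Since a_t = (r₁ + r₂)/2, r₂ = 2a_t − r₁ = 2×4.6647×10^5 − 1.220×10^5 = 8.1094×10^5 km.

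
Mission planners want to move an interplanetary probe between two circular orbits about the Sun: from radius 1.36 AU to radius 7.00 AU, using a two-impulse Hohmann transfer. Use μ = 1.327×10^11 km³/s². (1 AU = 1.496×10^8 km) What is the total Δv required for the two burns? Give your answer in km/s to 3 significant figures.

Δv = 12.3 km/s

In km: r₁ = 1.36 × 1.496×10^8 = 2.03456×10^8 km; r₂ = 7.00 × 1.496×10^8 = 1.0472×10^9 km.
Transfer-ellipse semi-major axis a_t = (r₁ + r₂)/2 = (2.03456×10^8 + 1.0472×10^9)/2 = 6.25328×10^8 km.
Circular speed at r₁: v₁ = √(μ/r₁) = √(1.327×10^11/2.03456×10^8) = 25.54 km/s.
On the transfer ellipse at r₁, vis-viva gives v_p = √[μ(2/r₁ − 1/a_t)] = 33.05 km/s.
First burn Δv₁ = |v_p − v₁| = 7.510 km/s.
Circular speed at r₂: v₂ = √(μ/r₂) = 11.257 km/s.
Transfer-orbit speed at r₂: v_a = √[μ(2/r₂ − 1/a_t)] = 6.4210 km/s.
Second burn Δv₂ = |v₂ − v_a| = 4.836 km/s.
Total Δv = Δv₁ + Δv₂ = 12.35 km/s.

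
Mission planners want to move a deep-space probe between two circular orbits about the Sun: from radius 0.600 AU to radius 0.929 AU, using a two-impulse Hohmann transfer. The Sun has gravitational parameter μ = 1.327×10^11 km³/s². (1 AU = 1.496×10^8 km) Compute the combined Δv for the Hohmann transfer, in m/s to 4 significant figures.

In km: r₁ = 0.600 × 1.496×10^8 = 8.976×10^7 km; r₂ = 0.929 × 1.496×10^8 = 1.389784×10^8 km.
Semi-major axis of the transfer orbit: a_t = (8.976×10^7 + 1.389784×10^8)/2 = 1.143692×10^8 km.
At r₁ the circular-orbit speed is v₁ = √(μ/r₁) = 38.450 km/s.
On the transfer ellipse at r₁, v² = μ(2/r − 1/a) gives v_p = √[μ(2/r₁ − 1/a_t)] = 42.385 km/s.
First burn Δv₁ = |v_p − v₁| = 3.935 km/s.
Circular speed at r₂: v₂ = √(μ/r₂) = 30.90024 km/s.
Transfer-orbit speed at r₂: v_a = √[μ(2/r₂ − 1/a_t)] = 27.37466 km/s.
Second burn Δv₂ = |v₂ − v_a| = 3.526 km/s.
Total Δv = Δv₁ + Δv₂ = 7.461 km/s.

Δv = 7461 m/s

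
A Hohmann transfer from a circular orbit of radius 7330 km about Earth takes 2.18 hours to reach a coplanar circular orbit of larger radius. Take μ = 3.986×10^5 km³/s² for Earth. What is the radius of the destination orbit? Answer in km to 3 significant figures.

r₂ = 19800 km

Transfer time t = 2.18 hours = 7848 s, and t = π√(a_t³/μ).
So a_t = (μ t²/π²)^(1/3) = (3.986×10^5 × (7848)² / π²)^(1/3) = 13549 km.
Since a_t = (r₁ + r₂)/2, r₂ = 2a_t − r₁ = 2×13549 − 7330 = 19768 km.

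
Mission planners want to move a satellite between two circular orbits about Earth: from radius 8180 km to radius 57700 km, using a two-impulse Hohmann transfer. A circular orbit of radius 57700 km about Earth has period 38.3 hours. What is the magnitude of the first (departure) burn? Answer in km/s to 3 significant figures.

From Kepler's third law T² = 4π²r³/μ at r = 57700 km, T = 38.3 hours = 38.3 × 3600 s = 1.3788×10^5 s: μ = 4π²r³/T² = 3.98919×10^5 km³/s².
The Hohmann ellipse has a_t = (r₁ + r₂)/2 = 32940 km.
Circular speed at r = 8180 km: v_c = √(μ/r) = 6.9834 km/s.
Vis-viva on the transfer ellipse at r = 8180 km gives v_t = √[μ(2/r − 1/a_t)] = 9.2425 km/s.
Δv₁ = |v_t − v_c| = |9.2425 − 6.9834| = 2.259 km/s.

Δv₁ = 2.26 km/s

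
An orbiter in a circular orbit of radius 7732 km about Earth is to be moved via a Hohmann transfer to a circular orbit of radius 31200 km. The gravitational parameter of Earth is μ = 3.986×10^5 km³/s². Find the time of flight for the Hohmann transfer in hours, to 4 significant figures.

Semi-major axis of the transfer orbit: a_t = (7732 + 31200)/2 = 19466 km.
By Kepler's third law the transfer-orbit period is T = 2π√(a_t³/μ), so t = T/2 = 13514 s.
Converting: 13514 s ÷ 3600 s/hour = 3.754 hours.

t = 3.754 hours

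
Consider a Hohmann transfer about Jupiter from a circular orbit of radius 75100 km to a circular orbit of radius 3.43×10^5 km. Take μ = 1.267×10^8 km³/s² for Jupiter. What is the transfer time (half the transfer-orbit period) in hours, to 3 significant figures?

t = 7.41 hours

The Hohmann ellipse has a_t = (r₁ + r₂)/2 = 2.0905×10^5 km.
Transfer time t = π√(a_t³/μ) = π√((2.0905×10^5)³ / 1.267×10^8) = 26680 s.
Converting: 26680 s ÷ 3600 s/hour = 7.41 hours.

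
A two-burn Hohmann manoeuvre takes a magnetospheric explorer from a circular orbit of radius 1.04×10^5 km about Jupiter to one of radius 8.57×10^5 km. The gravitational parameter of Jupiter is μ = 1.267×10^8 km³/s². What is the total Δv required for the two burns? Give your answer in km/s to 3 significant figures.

Δv = 18.2 km/s

Transfer-ellipse semi-major axis a_t = (r₁ + r₂)/2 = (1.040×10^5 + 8.570×10^5)/2 = 4.805×10^5 km.
Circular speed at r₁: v₁ = √(μ/r₁) = √(1.267×10^8/1.040×10^5) = 34.90 km/s.
Transfer-orbit speed at r₁ (vis-viva): v_p = √[μ(2/r₁ − 1/a_t)] = 46.61 km/s.
First burn Δv₁ = |v_p − v₁| = 11.71 km/s.
At r₂, v₂ = √(μ/r₂) = 12.159 km/s.
Transfer-orbit speed at r₂: v_a = √[μ(2/r₂ − 1/a_t)] = 5.6568 km/s.
Second burn Δv₂ = |v₂ − v_a| = 6.502 km/s.
Total Δv = Δv₁ + Δv₂ = 18.21 km/s.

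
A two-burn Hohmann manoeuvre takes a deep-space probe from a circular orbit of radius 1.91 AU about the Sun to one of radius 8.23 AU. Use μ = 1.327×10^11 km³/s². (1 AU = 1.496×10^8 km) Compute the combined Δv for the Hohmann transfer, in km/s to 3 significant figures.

Δv = 9.92 km/s

In km: r₁ = 1.91 × 1.496×10^8 = 2.85736×10^8 km; r₂ = 8.23 × 1.496×10^8 = 1.231208×10^9 km.
The Hohmann ellipse has a_t = (r₁ + r₂)/2 = 7.58472×10^8 km.
Circular speed at r₁: v₁ = √(μ/r₁) = √(1.327×10^11/2.85736×10^8) = 21.5503 km/s.
Transfer-orbit speed at r₁ (vis-viva): v_p = √[μ(2/r₁ − 1/a_t)] = 27.4567 km/s.
First burn Δv₁ = |v_p − v₁| = 5.906 km/s.
Circular speed at r₂: v₂ = √(μ/r₂) = 10.382 km/s.
Transfer-orbit speed at r₂: v_a = √[μ(2/r₂ − 1/a_t)] = 6.3721 km/s.
Second burn Δv₂ = |v₂ − v_a| = 4.010 km/s.
Δv = Δv₁ + Δv₂ = 5.906 + 4.010 = 9.916 km/s.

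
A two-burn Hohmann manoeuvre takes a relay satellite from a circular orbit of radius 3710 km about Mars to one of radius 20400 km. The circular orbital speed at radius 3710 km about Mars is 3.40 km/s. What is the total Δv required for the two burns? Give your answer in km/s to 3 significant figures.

From the circular-orbit relation v² = μ/r at r = 3710 km: μ = v²r = (3.40)² × 3710 = 42887.6 km³/s².
Semi-major axis of the transfer orbit: a_t = (3710 + 20400)/2 = 12055 km.
Circular speed at r₁: v₁ = √(μ/r₁) = √(42887.6/3710) = 3.400 km/s.
Transfer-orbit speed at r₁ (vis-viva equation): v_p = √[μ(2/r₁ − 1/a_t)] = 4.423 km/s.
First burn Δv₁ = |v_p − v₁| = 1.023 km/s.
At r₂, v₂ = √(μ/r₂) = 1.450 km/s.
Transfer-orbit speed at r₂: v_a = √[μ(2/r₂ − 1/a_t)] = 0.8044 km/s.
Second burn Δv₂ = |v₂ − v_a| = 0.6456 km/s.
Δv = Δv₁ + Δv₂ = 1.023 + 0.6456 = 1.669 km/s.

Δv = 1.67 km/s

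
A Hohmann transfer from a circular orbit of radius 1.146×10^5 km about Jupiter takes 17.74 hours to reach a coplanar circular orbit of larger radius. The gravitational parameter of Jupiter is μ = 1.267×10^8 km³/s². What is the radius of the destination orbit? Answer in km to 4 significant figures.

r₂ = 6.336×10^5 km

Transfer time t = 17.74 hours = 63864 s, and t = π√(a_t³/μ).
So a_t = (μ t²/π²)^(1/3) = (1.267×10^8 × (63864)² / π²)^(1/3) = 3.7411×10^5 km.
Since a_t = (r₁ + r₂)/2, r₂ = 2a_t − r₁ = 2×3.7411×10^5 − 1.146×10^5 = 6.3362×10^5 km.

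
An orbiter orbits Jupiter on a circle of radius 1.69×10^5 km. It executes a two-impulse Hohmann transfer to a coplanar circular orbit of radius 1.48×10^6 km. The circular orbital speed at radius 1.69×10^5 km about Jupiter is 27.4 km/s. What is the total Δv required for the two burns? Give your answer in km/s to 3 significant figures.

Δv = 14.4 km/s

From the circular-orbit relation v² = μ/r at r = 1.69×10^5 km: μ = v²r = (27.4)² × 1.69×10^5 = 1.26878×10^8 km³/s².
The Hohmann ellipse has a_t = (r₁ + r₂)/2 = 8.245×10^5 km.
Circular speed at r₁: v₁ = √(μ/r₁) = √(1.26878×10^8/1.690×10^5) = 27.40 km/s.
Transfer-orbit speed at r₁ (v² = μ(2/r − 1/a)): v_p = √[μ(2/r₁ − 1/a_t)] = 36.71 km/s.
First burn Δv₁ = |v_p − v₁| = 9.310 km/s.
At r₂, v₂ = √(μ/r₂) = 9.259 km/s.
Transfer-orbit speed at r₂: v_a = √[μ(2/r₂ − 1/a_t)] = 4.192 km/s.
Second burn Δv₂ = |v₂ − v_a| = 5.067 km/s.
Total Δv = Δv₁ + Δv₂ = 14.38 km/s.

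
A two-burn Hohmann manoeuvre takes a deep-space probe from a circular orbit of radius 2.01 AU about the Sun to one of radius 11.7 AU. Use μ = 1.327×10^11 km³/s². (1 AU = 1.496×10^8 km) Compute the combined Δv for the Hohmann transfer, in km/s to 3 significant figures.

In km: r₁ = 2.01 × 1.496×10^8 = 3.00696×10^8 km; r₂ = 11.7 × 1.496×10^8 = 1.75032×10^9 km.
The Hohmann ellipse has a_t = (r₁ + r₂)/2 = 1.025508×10^9 km.
Circular speed at r₁: v₁ = √(μ/r₁) = √(1.327×10^11/3.00696×10^8) = 21.0074 km/s.
On the transfer ellipse at r₁, vis-viva gives v_p = √[μ(2/r₁ − 1/a_t)] = 27.4448 km/s.
First burn Δv₁ = |v_p − v₁| = 6.437 km/s.
At r₂, v₂ = √(μ/r₂) = 8.707 km/s.
Transfer-orbit speed at r₂: v_a = √[μ(2/r₂ − 1/a_t)] = 4.715 km/s.
Second burn Δv₂ = |v₂ − v_a| = 3.992 km/s.
Total Δv = Δv₁ + Δv₂ = 10.43 km/s.

Δv = 10.4 km/s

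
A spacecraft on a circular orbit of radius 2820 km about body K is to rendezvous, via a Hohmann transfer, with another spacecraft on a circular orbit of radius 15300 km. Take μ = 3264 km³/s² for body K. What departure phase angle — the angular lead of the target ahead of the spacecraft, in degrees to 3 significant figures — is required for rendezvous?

φ = 98.0°

Transfer-ellipse semi-major axis a_t = (r₁ + r₂)/2 = (2820 + 15300)/2 = 9060 km.
The half-period of the transfer ellipse is t = π√(a_t³/μ) = 47421 s.
The target's mean motion on its circular orbit is ω₂ = √(μ/r₂³) = 3.0188×10^-5 rad/s.
Angle swept by the target during transfer: ω₂·t = 1.4315 rad = 82.02°.
Arrival is 180° from departure on the ellipse, so φ = 180° − 82.02° = 98.0°.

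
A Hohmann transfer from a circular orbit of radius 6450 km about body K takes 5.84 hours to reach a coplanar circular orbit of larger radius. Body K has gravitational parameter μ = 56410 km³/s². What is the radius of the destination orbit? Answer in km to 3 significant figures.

r₂ = 20800 km

Transfer time t = 5.84 hours = 21024 s, and t = π√(a_t³/μ).
So a_t = (μ t²/π²)^(1/3) = (56410 × (21024)² / π²)^(1/3) = 13620 km.
Since a_t = (r₁ + r₂)/2, r₂ = 2a_t − r₁ = 2×13620 − 6450 = 20790 km.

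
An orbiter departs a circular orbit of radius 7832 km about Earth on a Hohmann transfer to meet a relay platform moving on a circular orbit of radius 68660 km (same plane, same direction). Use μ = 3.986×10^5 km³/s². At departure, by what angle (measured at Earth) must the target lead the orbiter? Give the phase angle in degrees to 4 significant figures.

The Hohmann ellipse has a_t = (r₁ + r₂)/2 = 38246 km.
The half-period of the transfer ellipse is t = π√(a_t³/μ) = 37220 s.
Target angular speed ω₂ = √(μ/r₂³) = 3.509×10^-5 rad/s.
Angle swept by the target during transfer: ω₂·t = 1.306 rad = 74.83°.
The orbiter traverses 180° on the transfer ellipse, so the target must lead by 180° − 74.83° = 105.2°.

φ = 105.2°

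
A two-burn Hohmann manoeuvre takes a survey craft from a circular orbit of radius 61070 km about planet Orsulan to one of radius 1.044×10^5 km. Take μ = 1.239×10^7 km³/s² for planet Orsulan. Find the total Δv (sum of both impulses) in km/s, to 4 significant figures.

Δv = 3.291 km/s

The Hohmann ellipse has a_t = (r₁ + r₂)/2 = 82735 km.
At r₁ the circular-orbit speed is v₁ = √(μ/r₁) = 14.2437 km/s.
Transfer-orbit speed at r₁ (vis-viva equation): v_p = √[μ(2/r₁ − 1/a_t)] = 16.0003 km/s.
First burn Δv₁ = |v_p − v₁| = 1.757 km/s.
Circular speed at r₂: v₂ = √(μ/r₂) = 10.8940 km/s.
Transfer-orbit speed at r₂: v_a = √[μ(2/r₂ − 1/a_t)] = 9.35954 km/s.
Second burn Δv₂ = |v₂ − v_a| = 1.534 km/s.
Δv = Δv₁ + Δv₂ = 1.757 + 1.534 = 3.291 km/s.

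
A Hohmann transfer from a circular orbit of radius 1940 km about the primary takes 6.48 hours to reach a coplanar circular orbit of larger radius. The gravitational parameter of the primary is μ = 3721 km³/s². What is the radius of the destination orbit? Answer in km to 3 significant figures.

Transfer time t = 6.48 hours = 23328 s, and t = π√(a_t³/μ).
So a_t = (μ t²/π²)^(1/3) = (3721 × (23328)² / π²)^(1/3) = 5898.0 km.
Since a_t = (r₁ + r₂)/2, r₂ = 2a_t − r₁ = 2×5898.0 − 1940 = 9856 km.

r₂ = 9860 km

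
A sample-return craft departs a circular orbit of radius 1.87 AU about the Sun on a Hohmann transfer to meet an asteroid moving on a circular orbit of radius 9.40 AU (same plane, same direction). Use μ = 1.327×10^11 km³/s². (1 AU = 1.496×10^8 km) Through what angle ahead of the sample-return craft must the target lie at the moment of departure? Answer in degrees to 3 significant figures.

In km: r₁ = 1.87 × 1.496×10^8 = 2.79752×10^8 km; r₂ = 9.40 × 1.496×10^8 = 1.40624×10^9 km.
The Hohmann ellipse has a_t = (r₁ + r₂)/2 = 8.42996×10^8 km.
Transfer time t = π√(a_t³/μ) = 2.11083×10^8 s.
Target angular speed ω₂ = √(μ/r₂³) = 6.90790×10^-9 rad/s.
Angle swept by the target during transfer: ω₂·t = 1.45814 rad = 83.545°.
Arrival is 180° from departure on the ellipse, so φ = 180° − 83.545° = 96.5°.

φ = 96.5°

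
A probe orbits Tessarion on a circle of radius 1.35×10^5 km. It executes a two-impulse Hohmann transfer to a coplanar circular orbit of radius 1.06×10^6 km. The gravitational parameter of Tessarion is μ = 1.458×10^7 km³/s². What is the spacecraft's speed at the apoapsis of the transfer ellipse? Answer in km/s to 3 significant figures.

Transfer-ellipse semi-major axis a_t = (r₁ + r₂)/2 = (1.350×10^5 + 1.060×10^6)/2 = 5.975×10^5 km.
At apoapsis, r = 1.060×10^6 km.
Applying v² = μ(2/r − 1/a_t): v = 1.763 km/s.

v = 1.76 km/s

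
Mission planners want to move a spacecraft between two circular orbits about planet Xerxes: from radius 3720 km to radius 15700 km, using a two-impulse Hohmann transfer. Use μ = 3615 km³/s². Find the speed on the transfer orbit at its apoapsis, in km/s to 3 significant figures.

The Hohmann ellipse has a_t = (r₁ + r₂)/2 = 9710 km.
The apoapsis of the transfer ellipse is at r = 15700 km.
Applying v² = μ(2/r − 1/a_t): v = 0.2970 km/s.

v = 0.297 km/s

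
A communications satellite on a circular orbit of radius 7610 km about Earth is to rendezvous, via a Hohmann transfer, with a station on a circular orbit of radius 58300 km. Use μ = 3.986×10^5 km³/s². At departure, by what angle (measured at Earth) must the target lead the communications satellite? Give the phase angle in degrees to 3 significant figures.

φ = 104°

Semi-major axis of the transfer orbit: a_t = (7610 + 58300)/2 = 32955 km.
The half-period of the transfer ellipse is t = π√(a_t³/μ) = 29768.93 s.
The target's mean motion on its circular orbit is ω₂ = √(μ/r₂³) = 4.485035×10^-5 rad/s.
Angle swept by the target during transfer: ω₂·t = 1.33515 rad = 76.498°.
The communications satellite traverses 180° on the transfer ellipse, so the target must lead by 180° − 76.498° = 104°.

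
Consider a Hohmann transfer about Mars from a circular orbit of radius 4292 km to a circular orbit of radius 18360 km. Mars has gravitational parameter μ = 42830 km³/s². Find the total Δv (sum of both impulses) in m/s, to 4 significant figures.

Δv = 1450 m/s

Semi-major axis of the transfer orbit: a_t = (4292 + 18360)/2 = 11326 km.
At r₁ the circular-orbit speed is v₁ = √(μ/r₁) = 3.159 km/s.
Transfer-orbit speed at r₁ (vis-viva): v_p = √[μ(2/r₁ − 1/a_t)] = 4.022 km/s.
First burn Δv₁ = |v_p − v₁| = 0.8630 km/s.
At r₂, v₂ = √(μ/r₂) = 1.5273 km/s.
Transfer-orbit speed at r₂: v_a = √[μ(2/r₂ − 1/a_t)] = 0.94022 km/s.
Second burn Δv₂ = |v₂ − v_a| = 0.5871 km/s.
Δv = Δv₁ + Δv₂ = 0.8630 + 0.5871 = 1.450 km/s.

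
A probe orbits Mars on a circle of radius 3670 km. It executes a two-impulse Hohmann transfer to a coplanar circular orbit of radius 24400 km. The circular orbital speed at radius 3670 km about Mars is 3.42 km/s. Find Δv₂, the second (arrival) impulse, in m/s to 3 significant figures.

Δv₂ = 648 m/s

From the circular-orbit relation v² = μ/r at r = 3670 km: μ = v²r = (3.42)² × 3670 = 42925.8 km³/s².
Semi-major axis of the transfer orbit: a_t = (3670 + 24400)/2 = 14035 km.
Circular speed at r = 24400 km: v_c = √(μ/r) = 1.32637 km/s.
Vis-viva on the transfer ellipse at r = 24400 km gives v_t = √[μ(2/r − 1/a_t)] = 0.678252 km/s.
Δv₂ = |v_t − v_c| = |0.678252 − 1.32637| = 0.6481 km/s.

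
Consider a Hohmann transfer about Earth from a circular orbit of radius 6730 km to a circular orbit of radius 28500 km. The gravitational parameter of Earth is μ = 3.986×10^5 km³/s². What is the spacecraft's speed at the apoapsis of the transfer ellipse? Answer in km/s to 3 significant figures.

The Hohmann ellipse has a_t = (r₁ + r₂)/2 = 17615 km.
The apoapsis of the transfer ellipse is at r = 28500 km.
Applying v² = μ(2/r − 1/a_t): v = 2.312 km/s.

v = 2.31 km/s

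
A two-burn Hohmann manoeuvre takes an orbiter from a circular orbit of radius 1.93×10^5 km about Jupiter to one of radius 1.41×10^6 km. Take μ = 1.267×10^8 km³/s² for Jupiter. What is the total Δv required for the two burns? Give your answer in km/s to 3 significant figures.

Δv = 13.2 km/s

The Hohmann ellipse has a_t = (r₁ + r₂)/2 = 8.015×10^5 km.
At r₁ the circular-orbit speed is v₁ = √(μ/r₁) = 25.6218 km/s.
On the transfer ellipse at r₁, v² = μ(2/r − 1/a) gives v_p = √[μ(2/r₁ − 1/a_t)] = 33.9834 km/s.
First burn Δv₁ = |v_p − v₁| = 8.362 km/s.
At r₂, v₂ = √(μ/r₂) = 9.4794 km/s.
Transfer-orbit speed at r₂: v_a = √[μ(2/r₂ − 1/a_t)] = 4.6516 km/s.
Second burn Δv₂ = |v₂ − v_a| = 4.828 km/s.
Δv = Δv₁ + Δv₂ = 8.362 + 4.828 = 13.19 km/s.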